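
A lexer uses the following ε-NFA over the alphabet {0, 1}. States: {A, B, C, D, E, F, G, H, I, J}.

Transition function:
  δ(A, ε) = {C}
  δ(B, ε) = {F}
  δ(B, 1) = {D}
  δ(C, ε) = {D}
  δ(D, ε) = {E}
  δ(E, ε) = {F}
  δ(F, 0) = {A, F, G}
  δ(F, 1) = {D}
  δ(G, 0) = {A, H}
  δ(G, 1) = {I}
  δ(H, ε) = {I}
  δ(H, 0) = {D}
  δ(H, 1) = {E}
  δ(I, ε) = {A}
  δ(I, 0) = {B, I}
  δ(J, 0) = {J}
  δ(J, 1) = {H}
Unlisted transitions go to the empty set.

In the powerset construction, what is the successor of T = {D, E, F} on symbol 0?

{A, C, D, E, F, G}

F on 0 → {A, F, G}.
No 0-transition from D, E.
Union after reading 0: {A, F, G}.
Now take the ε-closure:
From A via ε: add C.
From C via ε: add D.
From D via ε: add E.
No new states can be added; the closed set is {A, C, D, E, F, G}.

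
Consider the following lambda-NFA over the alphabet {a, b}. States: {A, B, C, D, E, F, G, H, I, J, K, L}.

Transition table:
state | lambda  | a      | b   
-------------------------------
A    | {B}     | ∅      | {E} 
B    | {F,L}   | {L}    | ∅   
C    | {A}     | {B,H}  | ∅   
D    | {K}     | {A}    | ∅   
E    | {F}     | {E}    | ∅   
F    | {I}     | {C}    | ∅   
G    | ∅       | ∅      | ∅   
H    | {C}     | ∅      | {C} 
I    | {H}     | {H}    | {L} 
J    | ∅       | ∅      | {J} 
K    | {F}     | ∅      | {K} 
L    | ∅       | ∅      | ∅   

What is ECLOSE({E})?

Start with {E}.
From E via lambda: add F.
From F via lambda: add I.
From I via lambda: add H.
From H via lambda: add C.
From C via lambda: add A.
From A via lambda: add B.
From B via lambda: add L.
No new states can be added; the closed set is {A, B, C, E, F, H, I, L}.

{A, B, C, E, F, H, I, L}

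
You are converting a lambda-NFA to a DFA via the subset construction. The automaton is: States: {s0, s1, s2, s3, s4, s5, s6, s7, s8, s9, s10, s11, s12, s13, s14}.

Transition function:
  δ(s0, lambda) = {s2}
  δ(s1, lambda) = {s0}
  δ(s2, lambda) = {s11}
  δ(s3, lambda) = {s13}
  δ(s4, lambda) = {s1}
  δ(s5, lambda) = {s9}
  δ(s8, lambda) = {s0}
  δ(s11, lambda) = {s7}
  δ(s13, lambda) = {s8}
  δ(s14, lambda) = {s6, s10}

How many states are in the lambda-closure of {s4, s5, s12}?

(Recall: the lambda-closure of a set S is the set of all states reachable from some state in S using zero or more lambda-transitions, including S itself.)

9

Start with {s4, s5, s12}.
From s4 via lambda: add s1.
From s5 via lambda: add s9.
From s1 via lambda: add s0.
From s0 via lambda: add s2.
From s2 via lambda: add s11.
From s11 via lambda: add s7.
lambda-closure = {s0, s1, s2, s4, s5, s7, s9, s11, s12}, which has 9 states.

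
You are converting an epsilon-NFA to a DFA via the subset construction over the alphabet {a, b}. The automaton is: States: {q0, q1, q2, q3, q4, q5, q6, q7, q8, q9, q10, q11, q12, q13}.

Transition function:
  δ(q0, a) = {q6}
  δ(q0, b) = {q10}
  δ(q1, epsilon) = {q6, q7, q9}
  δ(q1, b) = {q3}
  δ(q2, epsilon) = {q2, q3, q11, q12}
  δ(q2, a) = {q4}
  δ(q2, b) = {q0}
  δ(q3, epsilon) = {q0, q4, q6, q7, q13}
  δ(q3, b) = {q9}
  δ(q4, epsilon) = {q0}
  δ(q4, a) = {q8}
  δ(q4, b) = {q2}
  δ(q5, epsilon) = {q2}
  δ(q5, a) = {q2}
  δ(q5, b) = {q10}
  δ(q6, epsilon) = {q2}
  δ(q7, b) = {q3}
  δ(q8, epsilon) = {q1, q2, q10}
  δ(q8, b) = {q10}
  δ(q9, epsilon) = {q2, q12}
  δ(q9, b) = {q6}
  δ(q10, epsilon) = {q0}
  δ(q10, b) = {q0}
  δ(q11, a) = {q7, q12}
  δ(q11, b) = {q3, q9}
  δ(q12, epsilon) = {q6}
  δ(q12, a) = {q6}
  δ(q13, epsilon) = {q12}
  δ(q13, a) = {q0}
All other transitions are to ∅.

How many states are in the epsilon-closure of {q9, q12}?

Start with {q9, q12}.
From q9 via epsilon: add q2.
From q12 via epsilon: add q6.
From q2 via epsilon: add q3, q11.
From q3 via epsilon: add q0, q4, q7, q13.
epsilon-closure = {q0, q2, q3, q4, q6, q7, q9, q11, q12, q13}, which has 10 states.

10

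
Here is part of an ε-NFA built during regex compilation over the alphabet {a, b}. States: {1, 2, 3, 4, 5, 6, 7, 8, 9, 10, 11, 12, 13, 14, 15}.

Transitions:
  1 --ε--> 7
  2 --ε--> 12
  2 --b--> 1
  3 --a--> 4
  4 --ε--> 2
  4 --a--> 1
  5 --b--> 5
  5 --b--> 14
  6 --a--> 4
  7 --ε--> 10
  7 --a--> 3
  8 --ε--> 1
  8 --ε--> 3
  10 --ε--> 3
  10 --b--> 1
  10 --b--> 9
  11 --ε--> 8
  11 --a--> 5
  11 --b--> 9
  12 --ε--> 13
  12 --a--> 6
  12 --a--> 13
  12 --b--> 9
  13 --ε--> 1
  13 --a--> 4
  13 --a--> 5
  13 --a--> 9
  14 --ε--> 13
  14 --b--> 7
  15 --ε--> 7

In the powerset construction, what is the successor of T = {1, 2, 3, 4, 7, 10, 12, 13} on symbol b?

{1, 3, 7, 9, 10}

2 on b → {1}.
10 on b → {1, 9}.
12 on b → {9}.
No b-transition from 1, 3, 4, 7, 13.
Union after reading b: {1, 9}.
Now take the ε-closure:
From 1 via ε: add 7.
From 7 via ε: add 10.
From 10 via ε: add 3.
No new states can be added; the closed set is {1, 3, 7, 9, 10}.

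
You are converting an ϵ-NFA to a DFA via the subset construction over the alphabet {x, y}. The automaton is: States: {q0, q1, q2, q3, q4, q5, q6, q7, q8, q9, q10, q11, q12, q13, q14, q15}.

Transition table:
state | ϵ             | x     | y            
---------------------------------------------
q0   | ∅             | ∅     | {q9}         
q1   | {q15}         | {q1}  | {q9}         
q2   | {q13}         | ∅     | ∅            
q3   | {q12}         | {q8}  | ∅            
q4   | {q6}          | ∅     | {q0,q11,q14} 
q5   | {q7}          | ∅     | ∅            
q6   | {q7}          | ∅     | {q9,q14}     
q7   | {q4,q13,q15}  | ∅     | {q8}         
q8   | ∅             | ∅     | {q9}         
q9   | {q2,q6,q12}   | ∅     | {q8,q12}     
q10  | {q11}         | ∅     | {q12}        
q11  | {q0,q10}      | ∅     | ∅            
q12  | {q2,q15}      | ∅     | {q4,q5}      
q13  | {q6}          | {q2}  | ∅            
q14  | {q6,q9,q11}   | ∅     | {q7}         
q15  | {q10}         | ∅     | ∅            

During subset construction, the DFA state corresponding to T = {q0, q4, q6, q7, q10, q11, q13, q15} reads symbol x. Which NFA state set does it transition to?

q13 on x → {q2}.
No x-transition from q0, q4, q6, q7, q10, q11, q15.
Union after reading x: {q2}.
Now take the ϵ-closure:
From q2 via ϵ: add q13.
From q13 via ϵ: add q6.
From q6 via ϵ: add q7.
From q7 via ϵ: add q4, q15.
From q15 via ϵ: add q10.
From q10 via ϵ: add q11.
From q11 via ϵ: add q0.
No new states can be added; the closed set is {q0, q2, q4, q6, q7, q10, q11, q13, q15}.

{q0, q2, q4, q6, q7, q10, q11, q13, q15}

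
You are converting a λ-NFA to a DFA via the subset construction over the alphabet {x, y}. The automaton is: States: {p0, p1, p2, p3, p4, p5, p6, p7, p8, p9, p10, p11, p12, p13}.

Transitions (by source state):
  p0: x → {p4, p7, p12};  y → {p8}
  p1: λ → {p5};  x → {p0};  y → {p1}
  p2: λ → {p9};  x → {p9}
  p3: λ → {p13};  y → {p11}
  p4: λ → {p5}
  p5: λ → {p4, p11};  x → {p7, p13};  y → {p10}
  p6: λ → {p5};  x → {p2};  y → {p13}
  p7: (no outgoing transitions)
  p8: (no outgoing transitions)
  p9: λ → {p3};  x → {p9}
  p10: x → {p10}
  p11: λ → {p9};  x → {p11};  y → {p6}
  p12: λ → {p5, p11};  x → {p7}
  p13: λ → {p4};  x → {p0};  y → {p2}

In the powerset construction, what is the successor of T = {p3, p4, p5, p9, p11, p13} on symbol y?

{p2, p3, p4, p5, p6, p9, p10, p11, p13}

p3 on y → {p11}.
p5 on y → {p10}.
p11 on y → {p6}.
p13 on y → {p2}.
No y-transition from p4, p9.
Union after reading y: {p2, p6, p10, p11}.
Now take the λ-closure:
From p2 via λ: add p9.
From p6 via λ: add p5.
From p5 via λ: add p4.
From p9 via λ: add p3.
From p3 via λ: add p13.
No new states can be added; the closed set is {p2, p3, p4, p5, p6, p9, p10, p11, p13}.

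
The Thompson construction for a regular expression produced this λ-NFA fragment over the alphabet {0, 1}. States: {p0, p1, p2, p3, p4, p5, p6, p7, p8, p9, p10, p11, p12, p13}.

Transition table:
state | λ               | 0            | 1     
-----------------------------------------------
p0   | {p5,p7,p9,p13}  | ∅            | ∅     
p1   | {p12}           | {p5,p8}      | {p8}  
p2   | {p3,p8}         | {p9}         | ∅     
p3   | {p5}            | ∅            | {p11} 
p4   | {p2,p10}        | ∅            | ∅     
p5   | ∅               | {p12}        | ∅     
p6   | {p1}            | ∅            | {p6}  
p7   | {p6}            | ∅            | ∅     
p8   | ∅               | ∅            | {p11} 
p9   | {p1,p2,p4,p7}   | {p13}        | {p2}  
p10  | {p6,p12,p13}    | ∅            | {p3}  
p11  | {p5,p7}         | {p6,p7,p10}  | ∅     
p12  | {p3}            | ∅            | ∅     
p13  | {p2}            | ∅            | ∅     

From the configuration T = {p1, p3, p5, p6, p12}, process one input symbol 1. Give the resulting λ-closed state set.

{p1, p3, p5, p6, p7, p8, p11, p12}

p1 on 1 → {p8}.
p3 on 1 → {p11}.
p6 on 1 → {p6}.
No 1-transition from p5, p12.
Union after reading 1: {p6, p8, p11}.
Now take the λ-closure:
From p6 via λ: add p1.
From p11 via λ: add p5, p7.
From p1 via λ: add p12.
From p12 via λ: add p3.
No new states can be added; the closed set is {p1, p3, p5, p6, p7, p8, p11, p12}.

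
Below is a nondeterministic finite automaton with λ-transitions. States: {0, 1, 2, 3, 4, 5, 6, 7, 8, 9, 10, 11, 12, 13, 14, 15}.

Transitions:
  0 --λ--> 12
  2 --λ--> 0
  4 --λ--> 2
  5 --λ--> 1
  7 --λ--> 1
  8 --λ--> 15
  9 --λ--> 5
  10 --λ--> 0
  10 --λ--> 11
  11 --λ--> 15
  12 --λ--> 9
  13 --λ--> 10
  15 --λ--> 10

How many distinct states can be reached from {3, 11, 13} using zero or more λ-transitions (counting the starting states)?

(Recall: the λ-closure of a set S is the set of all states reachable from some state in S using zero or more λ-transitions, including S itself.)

10

Start with {3, 11, 13}.
From 11 via λ: add 15.
From 13 via λ: add 10.
From 10 via λ: add 0.
From 0 via λ: add 12.
From 12 via λ: add 9.
From 9 via λ: add 5.
From 5 via λ: add 1.
λ-closure = {0, 1, 3, 5, 9, 10, 11, 12, 13, 15}, which has 10 states.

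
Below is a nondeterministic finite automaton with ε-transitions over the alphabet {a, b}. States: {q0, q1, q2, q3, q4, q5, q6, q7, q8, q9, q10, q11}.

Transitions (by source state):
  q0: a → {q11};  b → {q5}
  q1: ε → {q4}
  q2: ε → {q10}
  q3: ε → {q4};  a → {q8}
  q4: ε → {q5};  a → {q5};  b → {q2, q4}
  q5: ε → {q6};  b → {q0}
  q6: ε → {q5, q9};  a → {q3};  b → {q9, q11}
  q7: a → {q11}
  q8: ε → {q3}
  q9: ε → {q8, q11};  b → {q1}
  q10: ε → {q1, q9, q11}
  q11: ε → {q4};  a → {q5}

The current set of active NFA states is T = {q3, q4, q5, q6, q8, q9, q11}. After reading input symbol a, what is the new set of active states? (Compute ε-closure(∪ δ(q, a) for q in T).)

{q3, q4, q5, q6, q8, q9, q11}

q3 on a → {q8}.
q4 on a → {q5}.
q6 on a → {q3}.
q11 on a → {q5}.
No a-transition from q5, q8, q9.
Union after reading a: {q3, q5, q8}.
Now take the ε-closure:
From q3 via ε: add q4.
From q5 via ε: add q6.
From q6 via ε: add q9.
From q9 via ε: add q11.
No new states can be added; the closed set is {q3, q4, q5, q6, q8, q9, q11}.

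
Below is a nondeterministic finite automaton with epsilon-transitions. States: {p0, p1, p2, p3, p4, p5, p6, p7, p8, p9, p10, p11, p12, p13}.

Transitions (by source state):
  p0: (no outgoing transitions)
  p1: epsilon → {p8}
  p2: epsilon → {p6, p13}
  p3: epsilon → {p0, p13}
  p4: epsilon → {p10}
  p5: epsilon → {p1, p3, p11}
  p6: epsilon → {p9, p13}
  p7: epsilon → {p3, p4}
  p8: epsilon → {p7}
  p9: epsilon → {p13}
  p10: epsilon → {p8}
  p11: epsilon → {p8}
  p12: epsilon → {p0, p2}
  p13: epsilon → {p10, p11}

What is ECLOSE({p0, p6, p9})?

Start with {p0, p6, p9}.
From p6 via epsilon: add p13.
From p13 via epsilon: add p10, p11.
From p10 via epsilon: add p8.
From p8 via epsilon: add p7.
From p7 via epsilon: add p3, p4.
No new states can be added; the closed set is {p0, p3, p4, p6, p7, p8, p9, p10, p11, p13}.

{p0, p3, p4, p6, p7, p8, p9, p10, p11, p13}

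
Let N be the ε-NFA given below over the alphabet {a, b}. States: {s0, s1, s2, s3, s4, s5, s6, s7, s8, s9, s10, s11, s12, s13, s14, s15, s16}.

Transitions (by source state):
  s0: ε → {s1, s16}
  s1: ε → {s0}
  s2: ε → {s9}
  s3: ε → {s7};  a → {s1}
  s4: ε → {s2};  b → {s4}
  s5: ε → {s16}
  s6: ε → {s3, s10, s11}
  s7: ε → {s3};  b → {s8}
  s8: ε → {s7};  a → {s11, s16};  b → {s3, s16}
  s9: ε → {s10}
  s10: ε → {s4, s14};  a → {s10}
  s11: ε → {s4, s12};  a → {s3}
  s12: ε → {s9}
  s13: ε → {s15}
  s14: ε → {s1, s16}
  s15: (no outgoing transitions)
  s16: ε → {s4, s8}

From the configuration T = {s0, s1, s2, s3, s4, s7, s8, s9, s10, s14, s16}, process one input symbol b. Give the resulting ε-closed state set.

s4 on b → {s4}.
s7 on b → {s8}.
s8 on b → {s3, s16}.
No b-transition from s0, s1, s2, s3, s9, s10, s14, s16.
Union after reading b: {s3, s4, s8, s16}.
Now take the ε-closure:
From s3 via ε: add s7.
From s4 via ε: add s2.
From s2 via ε: add s9.
From s9 via ε: add s10.
From s10 via ε: add s14.
From s14 via ε: add s1.
From s1 via ε: add s0.
No new states can be added; the closed set is {s0, s1, s2, s3, s4, s7, s8, s9, s10, s14, s16}.

{s0, s1, s2, s3, s4, s7, s8, s9, s10, s14, s16}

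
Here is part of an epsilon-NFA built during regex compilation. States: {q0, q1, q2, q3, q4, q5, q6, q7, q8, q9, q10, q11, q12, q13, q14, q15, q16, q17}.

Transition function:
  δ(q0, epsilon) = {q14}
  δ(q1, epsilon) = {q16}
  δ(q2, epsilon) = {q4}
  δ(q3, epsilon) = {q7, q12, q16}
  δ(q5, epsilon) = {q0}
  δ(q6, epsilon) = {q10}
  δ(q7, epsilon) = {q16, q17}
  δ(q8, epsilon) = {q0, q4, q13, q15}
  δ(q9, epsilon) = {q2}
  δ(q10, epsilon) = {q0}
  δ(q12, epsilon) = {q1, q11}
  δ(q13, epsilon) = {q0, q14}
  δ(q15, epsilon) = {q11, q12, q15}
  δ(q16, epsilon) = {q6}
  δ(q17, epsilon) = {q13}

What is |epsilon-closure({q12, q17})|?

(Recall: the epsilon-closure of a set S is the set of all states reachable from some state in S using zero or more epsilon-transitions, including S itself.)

10

Start with {q12, q17}.
From q12 via epsilon: add q1, q11.
From q17 via epsilon: add q13.
From q1 via epsilon: add q16.
From q13 via epsilon: add q0, q14.
From q16 via epsilon: add q6.
From q6 via epsilon: add q10.
epsilon-closure = {q0, q1, q6, q10, q11, q12, q13, q14, q16, q17}, which has 10 states.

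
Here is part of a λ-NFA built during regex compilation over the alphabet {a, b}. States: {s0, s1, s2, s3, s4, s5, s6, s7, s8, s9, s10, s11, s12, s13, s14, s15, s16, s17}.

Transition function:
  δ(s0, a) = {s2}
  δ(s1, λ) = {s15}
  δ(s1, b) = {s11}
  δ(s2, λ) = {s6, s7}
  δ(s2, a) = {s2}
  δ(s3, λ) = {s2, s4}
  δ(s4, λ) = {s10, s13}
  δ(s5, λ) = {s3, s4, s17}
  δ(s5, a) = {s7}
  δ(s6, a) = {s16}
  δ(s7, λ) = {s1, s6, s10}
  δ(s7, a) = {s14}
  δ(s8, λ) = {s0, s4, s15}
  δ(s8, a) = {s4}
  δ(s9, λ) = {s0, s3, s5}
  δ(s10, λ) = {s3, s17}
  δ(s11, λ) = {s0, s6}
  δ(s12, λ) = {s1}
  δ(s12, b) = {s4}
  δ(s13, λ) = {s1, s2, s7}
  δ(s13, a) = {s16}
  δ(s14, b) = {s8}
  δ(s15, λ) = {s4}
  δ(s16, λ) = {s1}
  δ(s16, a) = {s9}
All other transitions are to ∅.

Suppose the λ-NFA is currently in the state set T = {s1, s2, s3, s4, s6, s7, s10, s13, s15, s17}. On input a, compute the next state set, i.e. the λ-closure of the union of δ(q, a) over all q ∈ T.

{s1, s2, s3, s4, s6, s7, s10, s13, s14, s15, s16, s17}

s2 on a → {s2}.
s6 on a → {s16}.
s7 on a → {s14}.
s13 on a → {s16}.
No a-transition from s1, s3, s4, s10, s15, s17.
Union after reading a: {s2, s14, s16}.
Now take the λ-closure:
From s2 via λ: add s6, s7.
From s16 via λ: add s1.
From s1 via λ: add s15.
From s7 via λ: add s10.
From s10 via λ: add s3, s17.
From s15 via λ: add s4.
From s4 via λ: add s13.
No new states can be added; the closed set is {s1, s2, s3, s4, s6, s7, s10, s13, s14, s15, s16, s17}.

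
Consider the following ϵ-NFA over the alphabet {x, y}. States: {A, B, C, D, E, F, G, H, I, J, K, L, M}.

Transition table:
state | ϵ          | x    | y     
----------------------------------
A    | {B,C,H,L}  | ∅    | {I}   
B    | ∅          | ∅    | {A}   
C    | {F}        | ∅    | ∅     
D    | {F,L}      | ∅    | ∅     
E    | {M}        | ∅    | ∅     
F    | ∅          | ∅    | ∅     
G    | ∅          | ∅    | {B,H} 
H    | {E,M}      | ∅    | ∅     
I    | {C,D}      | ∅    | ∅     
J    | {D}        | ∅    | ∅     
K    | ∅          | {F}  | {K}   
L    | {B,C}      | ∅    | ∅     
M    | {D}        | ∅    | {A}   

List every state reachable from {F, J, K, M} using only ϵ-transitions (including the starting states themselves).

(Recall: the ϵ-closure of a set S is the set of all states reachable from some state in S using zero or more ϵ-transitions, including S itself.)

{B, C, D, F, J, K, L, M}

Start with {F, J, K, M}.
From J via ϵ: add D.
From D via ϵ: add L.
From L via ϵ: add B, C.
No new states can be added; the closed set is {B, C, D, F, J, K, L, M}.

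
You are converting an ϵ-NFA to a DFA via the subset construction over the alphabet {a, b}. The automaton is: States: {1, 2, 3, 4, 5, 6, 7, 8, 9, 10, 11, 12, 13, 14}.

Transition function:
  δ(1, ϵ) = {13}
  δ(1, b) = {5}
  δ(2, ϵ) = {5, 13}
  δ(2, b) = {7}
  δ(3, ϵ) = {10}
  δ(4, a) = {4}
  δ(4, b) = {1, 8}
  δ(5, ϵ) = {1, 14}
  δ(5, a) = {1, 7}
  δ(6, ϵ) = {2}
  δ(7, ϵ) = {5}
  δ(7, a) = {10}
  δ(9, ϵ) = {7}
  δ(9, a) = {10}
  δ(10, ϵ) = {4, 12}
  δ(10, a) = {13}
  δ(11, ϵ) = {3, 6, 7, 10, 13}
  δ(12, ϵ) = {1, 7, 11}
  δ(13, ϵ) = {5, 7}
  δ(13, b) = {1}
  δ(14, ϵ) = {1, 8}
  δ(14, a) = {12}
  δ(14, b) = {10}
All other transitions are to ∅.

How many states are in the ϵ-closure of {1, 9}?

Start with {1, 9}.
From 1 via ϵ: add 13.
From 9 via ϵ: add 7.
From 7 via ϵ: add 5.
From 5 via ϵ: add 14.
From 14 via ϵ: add 8.
ϵ-closure = {1, 5, 7, 8, 9, 13, 14}, which has 7 states.

7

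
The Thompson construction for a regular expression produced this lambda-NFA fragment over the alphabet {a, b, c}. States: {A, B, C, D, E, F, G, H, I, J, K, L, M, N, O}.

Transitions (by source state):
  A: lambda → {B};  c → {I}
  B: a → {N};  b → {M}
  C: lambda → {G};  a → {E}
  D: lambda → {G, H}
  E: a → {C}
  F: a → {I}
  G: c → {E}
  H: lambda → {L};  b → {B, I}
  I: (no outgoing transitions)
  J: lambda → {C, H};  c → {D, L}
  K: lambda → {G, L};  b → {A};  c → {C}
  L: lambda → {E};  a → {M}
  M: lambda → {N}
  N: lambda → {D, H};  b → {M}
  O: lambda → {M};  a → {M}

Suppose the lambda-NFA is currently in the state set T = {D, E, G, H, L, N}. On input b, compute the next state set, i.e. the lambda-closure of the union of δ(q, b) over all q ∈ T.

H on b → {B, I}.
N on b → {M}.
No b-transition from D, E, G, L.
Union after reading b: {B, I, M}.
Now take the lambda-closure:
From M via lambda: add N.
From N via lambda: add D, H.
From D via lambda: add G.
From H via lambda: add L.
From L via lambda: add E.
No new states can be added; the closed set is {B, D, E, G, H, I, L, M, N}.

{B, D, E, G, H, I, L, M, N}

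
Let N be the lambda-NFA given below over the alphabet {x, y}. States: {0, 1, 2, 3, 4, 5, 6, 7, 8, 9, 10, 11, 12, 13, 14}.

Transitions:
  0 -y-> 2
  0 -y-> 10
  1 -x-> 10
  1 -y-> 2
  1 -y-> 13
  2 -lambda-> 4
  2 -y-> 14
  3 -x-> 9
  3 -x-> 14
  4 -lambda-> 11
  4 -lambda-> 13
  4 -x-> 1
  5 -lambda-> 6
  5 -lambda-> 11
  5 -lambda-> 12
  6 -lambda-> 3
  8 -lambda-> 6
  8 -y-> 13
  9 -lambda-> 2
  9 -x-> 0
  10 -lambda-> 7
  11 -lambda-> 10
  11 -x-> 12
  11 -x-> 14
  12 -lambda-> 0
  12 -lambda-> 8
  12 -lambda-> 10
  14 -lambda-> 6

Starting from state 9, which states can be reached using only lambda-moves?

Start with {9}.
From 9 via lambda: add 2.
From 2 via lambda: add 4.
From 4 via lambda: add 11, 13.
From 11 via lambda: add 10.
From 10 via lambda: add 7.
No new states can be added; the closed set is {2, 4, 7, 9, 10, 11, 13}.

{2, 4, 7, 9, 10, 11, 13}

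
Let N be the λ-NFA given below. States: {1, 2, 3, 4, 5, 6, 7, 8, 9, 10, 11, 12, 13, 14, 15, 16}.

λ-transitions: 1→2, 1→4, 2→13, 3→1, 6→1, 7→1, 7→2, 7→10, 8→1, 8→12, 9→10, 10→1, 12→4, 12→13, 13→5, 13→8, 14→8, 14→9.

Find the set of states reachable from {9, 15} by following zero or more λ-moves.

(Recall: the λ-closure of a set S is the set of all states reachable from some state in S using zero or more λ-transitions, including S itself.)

{1, 2, 4, 5, 8, 9, 10, 12, 13, 15}

Start with {9, 15}.
From 9 via λ: add 10.
From 10 via λ: add 1.
From 1 via λ: add 2, 4.
From 2 via λ: add 13.
From 13 via λ: add 5, 8.
From 8 via λ: add 12.
No new states can be added; the closed set is {1, 2, 4, 5, 8, 9, 10, 12, 13, 15}.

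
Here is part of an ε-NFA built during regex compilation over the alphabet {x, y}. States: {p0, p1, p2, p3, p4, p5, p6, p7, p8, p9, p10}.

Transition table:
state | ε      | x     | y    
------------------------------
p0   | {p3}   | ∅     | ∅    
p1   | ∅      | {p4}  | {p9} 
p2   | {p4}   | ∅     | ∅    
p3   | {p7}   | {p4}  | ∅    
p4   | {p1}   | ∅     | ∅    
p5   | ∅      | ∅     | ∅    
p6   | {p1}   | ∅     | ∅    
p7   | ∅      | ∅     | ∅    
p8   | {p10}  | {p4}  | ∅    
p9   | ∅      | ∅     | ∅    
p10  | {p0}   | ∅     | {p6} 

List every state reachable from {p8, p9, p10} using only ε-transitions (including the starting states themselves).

{p0, p3, p7, p8, p9, p10}

Start with {p8, p9, p10}.
From p10 via ε: add p0.
From p0 via ε: add p3.
From p3 via ε: add p7.
No new states can be added; the closed set is {p0, p3, p7, p8, p9, p10}.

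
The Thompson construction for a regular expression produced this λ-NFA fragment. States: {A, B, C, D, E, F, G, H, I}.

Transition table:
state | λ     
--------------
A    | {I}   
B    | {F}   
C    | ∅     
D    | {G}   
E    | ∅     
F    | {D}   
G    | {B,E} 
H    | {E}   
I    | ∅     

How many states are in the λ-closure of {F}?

Start with {F}.
From F via λ: add D.
From D via λ: add G.
From G via λ: add B, E.
λ-closure = {B, D, E, F, G}, which has 5 states.

5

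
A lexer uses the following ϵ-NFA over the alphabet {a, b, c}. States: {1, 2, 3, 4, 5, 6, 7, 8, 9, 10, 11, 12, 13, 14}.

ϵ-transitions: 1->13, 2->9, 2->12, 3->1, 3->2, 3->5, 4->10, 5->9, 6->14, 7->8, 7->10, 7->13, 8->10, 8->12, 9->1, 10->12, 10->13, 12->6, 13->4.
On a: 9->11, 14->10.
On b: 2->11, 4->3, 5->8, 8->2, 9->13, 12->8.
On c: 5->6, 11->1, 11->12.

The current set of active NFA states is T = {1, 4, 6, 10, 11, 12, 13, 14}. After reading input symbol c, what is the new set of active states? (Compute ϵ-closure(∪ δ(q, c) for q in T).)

{1, 4, 6, 10, 12, 13, 14}

11 on c → {1, 12}.
No c-transition from 1, 4, 6, 10, 12, 13, 14.
Union after reading c: {1, 12}.
Now take the ϵ-closure:
From 1 via ϵ: add 13.
From 12 via ϵ: add 6.
From 6 via ϵ: add 14.
From 13 via ϵ: add 4.
From 4 via ϵ: add 10.
No new states can be added; the closed set is {1, 4, 6, 10, 12, 13, 14}.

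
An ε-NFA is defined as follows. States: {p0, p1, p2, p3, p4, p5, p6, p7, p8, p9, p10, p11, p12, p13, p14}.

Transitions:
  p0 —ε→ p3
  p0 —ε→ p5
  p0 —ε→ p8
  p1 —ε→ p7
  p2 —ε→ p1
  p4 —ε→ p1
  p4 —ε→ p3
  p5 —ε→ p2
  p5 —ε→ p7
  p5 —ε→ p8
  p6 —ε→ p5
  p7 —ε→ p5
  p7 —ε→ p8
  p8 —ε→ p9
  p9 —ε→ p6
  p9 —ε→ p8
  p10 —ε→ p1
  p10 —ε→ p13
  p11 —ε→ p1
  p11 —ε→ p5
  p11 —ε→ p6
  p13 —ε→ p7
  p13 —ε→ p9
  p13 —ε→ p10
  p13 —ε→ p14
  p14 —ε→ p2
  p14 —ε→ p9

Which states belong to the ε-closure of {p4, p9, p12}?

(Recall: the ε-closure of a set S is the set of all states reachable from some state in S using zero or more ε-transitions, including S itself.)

{p1, p2, p3, p4, p5, p6, p7, p8, p9, p12}

Start with {p4, p9, p12}.
From p4 via ε: add p1, p3.
From p9 via ε: add p6, p8.
From p1 via ε: add p7.
From p6 via ε: add p5.
From p5 via ε: add p2.
No new states can be added; the closed set is {p1, p2, p3, p4, p5, p6, p7, p8, p9, p12}.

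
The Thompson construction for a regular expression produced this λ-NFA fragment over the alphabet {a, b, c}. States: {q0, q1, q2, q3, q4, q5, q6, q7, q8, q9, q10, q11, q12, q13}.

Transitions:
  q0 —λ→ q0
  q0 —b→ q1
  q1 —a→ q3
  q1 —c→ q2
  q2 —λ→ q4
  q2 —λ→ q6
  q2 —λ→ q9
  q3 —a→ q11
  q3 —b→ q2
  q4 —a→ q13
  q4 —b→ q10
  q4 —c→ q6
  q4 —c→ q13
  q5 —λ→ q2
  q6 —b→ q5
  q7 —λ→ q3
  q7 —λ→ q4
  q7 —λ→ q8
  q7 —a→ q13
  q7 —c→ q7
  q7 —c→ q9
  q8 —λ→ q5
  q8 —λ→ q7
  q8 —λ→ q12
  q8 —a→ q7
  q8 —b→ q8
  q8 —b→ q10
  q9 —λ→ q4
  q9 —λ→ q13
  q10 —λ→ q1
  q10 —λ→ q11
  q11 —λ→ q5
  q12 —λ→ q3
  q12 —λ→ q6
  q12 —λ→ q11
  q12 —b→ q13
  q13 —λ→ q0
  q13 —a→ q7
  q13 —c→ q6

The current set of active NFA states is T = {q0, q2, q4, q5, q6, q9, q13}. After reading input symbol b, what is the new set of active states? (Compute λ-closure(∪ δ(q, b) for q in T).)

{q0, q1, q2, q4, q5, q6, q9, q10, q11, q13}

q0 on b → {q1}.
q4 on b → {q10}.
q6 on b → {q5}.
No b-transition from q2, q5, q9, q13.
Union after reading b: {q1, q5, q10}.
Now take the λ-closure:
From q5 via λ: add q2.
From q10 via λ: add q11.
From q2 via λ: add q4, q6, q9.
From q9 via λ: add q13.
From q13 via λ: add q0.
No new states can be added; the closed set is {q0, q1, q2, q4, q5, q6, q9, q10, q11, q13}.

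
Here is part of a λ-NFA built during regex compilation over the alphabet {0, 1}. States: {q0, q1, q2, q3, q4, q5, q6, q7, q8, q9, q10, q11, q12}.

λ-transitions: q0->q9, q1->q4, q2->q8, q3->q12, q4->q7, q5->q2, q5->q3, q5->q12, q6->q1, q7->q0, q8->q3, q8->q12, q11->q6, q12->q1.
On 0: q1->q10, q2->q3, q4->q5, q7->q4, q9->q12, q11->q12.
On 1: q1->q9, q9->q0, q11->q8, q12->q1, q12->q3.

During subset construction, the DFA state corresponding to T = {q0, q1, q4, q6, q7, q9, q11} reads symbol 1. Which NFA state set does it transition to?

q1 on 1 → {q9}.
q9 on 1 → {q0}.
q11 on 1 → {q8}.
No 1-transition from q0, q4, q6, q7.
Union after reading 1: {q0, q8, q9}.
Now take the λ-closure:
From q8 via λ: add q3, q12.
From q12 via λ: add q1.
From q1 via λ: add q4.
From q4 via λ: add q7.
No new states can be added; the closed set is {q0, q1, q3, q4, q7, q8, q9, q12}.

{q0, q1, q3, q4, q7, q8, q9, q12}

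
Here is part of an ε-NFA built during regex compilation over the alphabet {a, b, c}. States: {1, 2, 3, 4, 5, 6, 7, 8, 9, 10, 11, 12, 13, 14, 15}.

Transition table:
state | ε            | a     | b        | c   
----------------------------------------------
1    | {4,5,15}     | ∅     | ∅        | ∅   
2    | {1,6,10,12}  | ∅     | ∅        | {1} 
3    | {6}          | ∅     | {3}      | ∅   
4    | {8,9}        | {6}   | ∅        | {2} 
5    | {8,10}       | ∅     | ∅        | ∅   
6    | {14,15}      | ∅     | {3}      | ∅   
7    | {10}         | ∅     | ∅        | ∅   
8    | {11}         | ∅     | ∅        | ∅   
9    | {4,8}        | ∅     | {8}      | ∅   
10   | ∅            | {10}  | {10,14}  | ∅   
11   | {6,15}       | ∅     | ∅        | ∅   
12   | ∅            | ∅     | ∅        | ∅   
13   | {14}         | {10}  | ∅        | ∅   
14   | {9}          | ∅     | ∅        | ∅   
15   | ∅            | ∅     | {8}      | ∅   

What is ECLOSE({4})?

Start with {4}.
From 4 via ε: add 8, 9.
From 8 via ε: add 11.
From 11 via ε: add 6, 15.
From 6 via ε: add 14.
No new states can be added; the closed set is {4, 6, 8, 9, 11, 14, 15}.

{4, 6, 8, 9, 11, 14, 15}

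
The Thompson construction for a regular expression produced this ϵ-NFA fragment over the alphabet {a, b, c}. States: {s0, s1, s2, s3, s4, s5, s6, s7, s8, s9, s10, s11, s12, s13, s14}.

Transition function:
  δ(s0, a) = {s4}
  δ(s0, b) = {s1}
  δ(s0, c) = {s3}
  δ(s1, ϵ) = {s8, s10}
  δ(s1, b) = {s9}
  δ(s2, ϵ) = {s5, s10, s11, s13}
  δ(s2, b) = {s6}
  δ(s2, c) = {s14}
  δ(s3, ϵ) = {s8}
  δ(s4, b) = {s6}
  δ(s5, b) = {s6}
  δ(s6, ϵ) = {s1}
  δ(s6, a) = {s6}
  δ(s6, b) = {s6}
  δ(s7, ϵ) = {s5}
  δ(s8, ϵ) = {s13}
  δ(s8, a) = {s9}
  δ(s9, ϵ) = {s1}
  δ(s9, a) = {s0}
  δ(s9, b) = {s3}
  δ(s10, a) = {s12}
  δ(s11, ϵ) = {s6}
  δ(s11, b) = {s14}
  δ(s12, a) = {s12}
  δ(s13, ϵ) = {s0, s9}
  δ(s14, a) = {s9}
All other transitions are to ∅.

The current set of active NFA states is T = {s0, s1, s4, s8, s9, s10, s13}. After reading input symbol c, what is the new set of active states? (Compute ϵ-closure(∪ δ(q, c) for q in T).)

{s0, s1, s3, s8, s9, s10, s13}

s0 on c → {s3}.
No c-transition from s1, s4, s8, s9, s10, s13.
Union after reading c: {s3}.
Now take the ϵ-closure:
From s3 via ϵ: add s8.
From s8 via ϵ: add s13.
From s13 via ϵ: add s0, s9.
From s9 via ϵ: add s1.
From s1 via ϵ: add s10.
No new states can be added; the closed set is {s0, s1, s3, s8, s9, s10, s13}.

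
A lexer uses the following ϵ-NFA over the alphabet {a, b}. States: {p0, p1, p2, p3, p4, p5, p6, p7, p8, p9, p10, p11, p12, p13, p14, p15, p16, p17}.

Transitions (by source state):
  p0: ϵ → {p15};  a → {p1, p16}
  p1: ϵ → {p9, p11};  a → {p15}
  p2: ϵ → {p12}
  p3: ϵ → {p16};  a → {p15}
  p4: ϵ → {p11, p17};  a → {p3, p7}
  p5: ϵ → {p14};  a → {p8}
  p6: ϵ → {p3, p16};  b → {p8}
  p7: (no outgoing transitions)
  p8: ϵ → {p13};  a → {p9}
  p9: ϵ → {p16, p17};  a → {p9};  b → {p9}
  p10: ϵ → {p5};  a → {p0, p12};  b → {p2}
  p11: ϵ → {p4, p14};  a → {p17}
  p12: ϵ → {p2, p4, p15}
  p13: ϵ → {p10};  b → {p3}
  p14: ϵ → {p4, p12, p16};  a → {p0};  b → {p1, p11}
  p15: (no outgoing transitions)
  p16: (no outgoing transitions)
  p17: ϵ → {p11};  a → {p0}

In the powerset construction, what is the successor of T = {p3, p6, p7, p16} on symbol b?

p6 on b → {p8}.
No b-transition from p3, p7, p16.
Union after reading b: {p8}.
Now take the ϵ-closure:
From p8 via ϵ: add p13.
From p13 via ϵ: add p10.
From p10 via ϵ: add p5.
From p5 via ϵ: add p14.
From p14 via ϵ: add p4, p12, p16.
From p4 via ϵ: add p11, p17.
From p12 via ϵ: add p2, p15.
No new states can be added; the closed set is {p2, p4, p5, p8, p10, p11, p12, p13, p14, p15, p16, p17}.

{p2, p4, p5, p8, p10, p11, p12, p13, p14, p15, p16, p17}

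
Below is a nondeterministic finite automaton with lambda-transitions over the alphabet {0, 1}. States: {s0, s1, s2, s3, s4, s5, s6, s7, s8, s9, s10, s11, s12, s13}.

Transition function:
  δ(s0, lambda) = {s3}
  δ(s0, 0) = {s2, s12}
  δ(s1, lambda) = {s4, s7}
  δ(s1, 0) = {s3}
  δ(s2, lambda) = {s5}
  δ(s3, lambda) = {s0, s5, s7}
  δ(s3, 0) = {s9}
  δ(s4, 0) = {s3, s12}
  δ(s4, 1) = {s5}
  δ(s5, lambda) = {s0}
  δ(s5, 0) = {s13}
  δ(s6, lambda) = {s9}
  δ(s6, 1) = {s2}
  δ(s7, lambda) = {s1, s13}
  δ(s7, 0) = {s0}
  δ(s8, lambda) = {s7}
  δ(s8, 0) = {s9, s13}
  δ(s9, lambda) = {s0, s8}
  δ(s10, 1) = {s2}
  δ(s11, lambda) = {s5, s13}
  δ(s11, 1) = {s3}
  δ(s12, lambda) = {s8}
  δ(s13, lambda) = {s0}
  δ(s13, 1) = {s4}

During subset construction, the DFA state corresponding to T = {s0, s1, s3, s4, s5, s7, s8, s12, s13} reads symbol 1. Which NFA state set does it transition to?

{s0, s1, s3, s4, s5, s7, s13}

s4 on 1 → {s5}.
s13 on 1 → {s4}.
No 1-transition from s0, s1, s3, s5, s7, s8, s12.
Union after reading 1: {s4, s5}.
Now take the lambda-closure:
From s5 via lambda: add s0.
From s0 via lambda: add s3.
From s3 via lambda: add s7.
From s7 via lambda: add s1, s13.
No new states can be added; the closed set is {s0, s1, s3, s4, s5, s7, s13}.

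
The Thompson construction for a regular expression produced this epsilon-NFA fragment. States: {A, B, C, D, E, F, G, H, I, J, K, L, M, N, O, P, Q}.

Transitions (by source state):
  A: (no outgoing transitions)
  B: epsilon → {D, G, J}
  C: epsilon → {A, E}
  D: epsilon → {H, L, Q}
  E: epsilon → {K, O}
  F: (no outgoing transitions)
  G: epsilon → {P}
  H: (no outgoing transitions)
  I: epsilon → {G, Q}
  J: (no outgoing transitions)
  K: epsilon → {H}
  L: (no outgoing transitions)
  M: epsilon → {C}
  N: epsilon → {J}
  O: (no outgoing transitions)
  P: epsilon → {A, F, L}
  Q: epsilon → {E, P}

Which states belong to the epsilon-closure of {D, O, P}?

Start with {D, O, P}.
From D via epsilon: add H, L, Q.
From P via epsilon: add A, F.
From Q via epsilon: add E.
From E via epsilon: add K.
No new states can be added; the closed set is {A, D, E, F, H, K, L, O, P, Q}.

{A, D, E, F, H, K, L, O, P, Q}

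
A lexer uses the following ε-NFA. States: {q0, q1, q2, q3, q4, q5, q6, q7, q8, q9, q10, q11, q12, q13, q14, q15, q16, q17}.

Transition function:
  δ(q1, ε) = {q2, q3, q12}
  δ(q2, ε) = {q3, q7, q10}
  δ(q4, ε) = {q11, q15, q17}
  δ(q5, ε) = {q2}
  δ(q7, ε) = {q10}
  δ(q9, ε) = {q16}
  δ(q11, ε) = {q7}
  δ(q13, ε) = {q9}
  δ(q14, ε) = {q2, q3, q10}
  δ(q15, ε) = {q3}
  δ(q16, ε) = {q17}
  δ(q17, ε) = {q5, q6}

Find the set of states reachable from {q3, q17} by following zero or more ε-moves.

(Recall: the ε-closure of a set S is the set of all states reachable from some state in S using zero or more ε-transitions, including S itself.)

{q2, q3, q5, q6, q7, q10, q17}

Start with {q3, q17}.
From q17 via ε: add q5, q6.
From q5 via ε: add q2.
From q2 via ε: add q7, q10.
No new states can be added; the closed set is {q2, q3, q5, q6, q7, q10, q17}.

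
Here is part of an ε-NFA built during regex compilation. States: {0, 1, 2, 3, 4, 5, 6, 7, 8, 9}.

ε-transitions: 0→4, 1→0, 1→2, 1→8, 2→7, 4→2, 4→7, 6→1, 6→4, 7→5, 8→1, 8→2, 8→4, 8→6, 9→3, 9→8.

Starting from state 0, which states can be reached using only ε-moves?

{0, 2, 4, 5, 7}

Start with {0}.
From 0 via ε: add 4.
From 4 via ε: add 2, 7.
From 7 via ε: add 5.
No new states can be added; the closed set is {0, 2, 4, 5, 7}.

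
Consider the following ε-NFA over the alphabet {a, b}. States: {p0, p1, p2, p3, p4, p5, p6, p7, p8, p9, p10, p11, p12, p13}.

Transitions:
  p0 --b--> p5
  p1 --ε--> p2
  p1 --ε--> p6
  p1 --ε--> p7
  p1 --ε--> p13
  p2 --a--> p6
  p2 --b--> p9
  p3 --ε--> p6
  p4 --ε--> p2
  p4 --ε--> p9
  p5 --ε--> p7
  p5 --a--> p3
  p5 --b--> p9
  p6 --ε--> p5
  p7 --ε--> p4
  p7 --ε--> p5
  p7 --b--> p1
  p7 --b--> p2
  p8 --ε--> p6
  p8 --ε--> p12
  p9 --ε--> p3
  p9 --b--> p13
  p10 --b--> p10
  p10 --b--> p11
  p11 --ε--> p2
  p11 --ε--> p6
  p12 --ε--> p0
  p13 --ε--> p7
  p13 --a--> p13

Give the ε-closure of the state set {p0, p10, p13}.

{p0, p2, p3, p4, p5, p6, p7, p9, p10, p13}

Start with {p0, p10, p13}.
From p13 via ε: add p7.
From p7 via ε: add p4, p5.
From p4 via ε: add p2, p9.
From p9 via ε: add p3.
From p3 via ε: add p6.
No new states can be added; the closed set is {p0, p2, p3, p4, p5, p6, p7, p9, p10, p13}.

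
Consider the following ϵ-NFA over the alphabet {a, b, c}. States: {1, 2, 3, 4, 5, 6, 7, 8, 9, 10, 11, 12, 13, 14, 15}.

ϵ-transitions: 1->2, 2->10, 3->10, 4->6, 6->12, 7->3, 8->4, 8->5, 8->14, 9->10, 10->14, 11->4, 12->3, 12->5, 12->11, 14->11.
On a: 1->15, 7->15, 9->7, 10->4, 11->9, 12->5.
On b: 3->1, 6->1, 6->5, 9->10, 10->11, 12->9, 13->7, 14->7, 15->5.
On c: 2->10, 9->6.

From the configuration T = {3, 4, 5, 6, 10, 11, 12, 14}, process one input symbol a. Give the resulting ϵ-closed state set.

{3, 4, 5, 6, 9, 10, 11, 12, 14}

10 on a → {4}.
11 on a → {9}.
12 on a → {5}.
No a-transition from 3, 4, 5, 6, 14.
Union after reading a: {4, 5, 9}.
Now take the ϵ-closure:
From 4 via ϵ: add 6.
From 9 via ϵ: add 10.
From 6 via ϵ: add 12.
From 10 via ϵ: add 14.
From 12 via ϵ: add 3, 11.
No new states can be added; the closed set is {3, 4, 5, 6, 9, 10, 11, 12, 14}.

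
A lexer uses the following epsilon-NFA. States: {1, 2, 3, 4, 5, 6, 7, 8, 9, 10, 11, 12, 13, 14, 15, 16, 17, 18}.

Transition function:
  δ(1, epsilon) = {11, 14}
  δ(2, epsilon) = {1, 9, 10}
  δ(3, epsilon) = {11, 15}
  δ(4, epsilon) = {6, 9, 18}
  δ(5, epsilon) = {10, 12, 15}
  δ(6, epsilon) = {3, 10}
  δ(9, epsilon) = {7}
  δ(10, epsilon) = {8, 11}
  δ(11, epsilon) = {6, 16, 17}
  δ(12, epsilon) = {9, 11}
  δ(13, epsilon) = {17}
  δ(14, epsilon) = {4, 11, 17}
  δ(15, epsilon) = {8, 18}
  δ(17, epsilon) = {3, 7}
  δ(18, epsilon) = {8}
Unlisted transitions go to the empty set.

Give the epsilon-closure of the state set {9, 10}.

Start with {9, 10}.
From 9 via epsilon: add 7.
From 10 via epsilon: add 8, 11.
From 11 via epsilon: add 6, 16, 17.
From 6 via epsilon: add 3.
From 3 via epsilon: add 15.
From 15 via epsilon: add 18.
No new states can be added; the closed set is {3, 6, 7, 8, 9, 10, 11, 15, 16, 17, 18}.

{3, 6, 7, 8, 9, 10, 11, 15, 16, 17, 18}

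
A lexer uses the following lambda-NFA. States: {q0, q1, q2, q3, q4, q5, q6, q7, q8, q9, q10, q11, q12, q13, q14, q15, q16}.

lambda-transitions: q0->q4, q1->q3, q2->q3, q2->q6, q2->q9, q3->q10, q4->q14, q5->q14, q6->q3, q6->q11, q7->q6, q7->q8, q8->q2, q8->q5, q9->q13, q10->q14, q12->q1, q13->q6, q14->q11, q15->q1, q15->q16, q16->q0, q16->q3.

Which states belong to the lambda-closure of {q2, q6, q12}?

Start with {q2, q6, q12}.
From q2 via lambda: add q3, q9.
From q6 via lambda: add q11.
From q12 via lambda: add q1.
From q3 via lambda: add q10.
From q9 via lambda: add q13.
From q10 via lambda: add q14.
No new states can be added; the closed set is {q1, q2, q3, q6, q9, q10, q11, q12, q13, q14}.

{q1, q2, q3, q6, q9, q10, q11, q12, q13, q14}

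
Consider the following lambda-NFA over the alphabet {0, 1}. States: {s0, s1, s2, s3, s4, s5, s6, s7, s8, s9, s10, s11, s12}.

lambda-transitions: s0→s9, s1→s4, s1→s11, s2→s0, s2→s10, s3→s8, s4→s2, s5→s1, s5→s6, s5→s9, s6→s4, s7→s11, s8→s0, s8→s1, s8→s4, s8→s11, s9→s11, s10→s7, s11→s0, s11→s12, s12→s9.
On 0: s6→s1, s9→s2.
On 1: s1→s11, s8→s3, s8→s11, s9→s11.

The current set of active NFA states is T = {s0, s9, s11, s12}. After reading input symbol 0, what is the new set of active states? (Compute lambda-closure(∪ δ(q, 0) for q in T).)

s9 on 0 → {s2}.
No 0-transition from s0, s11, s12.
Union after reading 0: {s2}.
Now take the lambda-closure:
From s2 via lambda: add s0, s10.
From s0 via lambda: add s9.
From s10 via lambda: add s7.
From s7 via lambda: add s11.
From s11 via lambda: add s12.
No new states can be added; the closed set is {s0, s2, s7, s9, s10, s11, s12}.

{s0, s2, s7, s9, s10, s11, s12}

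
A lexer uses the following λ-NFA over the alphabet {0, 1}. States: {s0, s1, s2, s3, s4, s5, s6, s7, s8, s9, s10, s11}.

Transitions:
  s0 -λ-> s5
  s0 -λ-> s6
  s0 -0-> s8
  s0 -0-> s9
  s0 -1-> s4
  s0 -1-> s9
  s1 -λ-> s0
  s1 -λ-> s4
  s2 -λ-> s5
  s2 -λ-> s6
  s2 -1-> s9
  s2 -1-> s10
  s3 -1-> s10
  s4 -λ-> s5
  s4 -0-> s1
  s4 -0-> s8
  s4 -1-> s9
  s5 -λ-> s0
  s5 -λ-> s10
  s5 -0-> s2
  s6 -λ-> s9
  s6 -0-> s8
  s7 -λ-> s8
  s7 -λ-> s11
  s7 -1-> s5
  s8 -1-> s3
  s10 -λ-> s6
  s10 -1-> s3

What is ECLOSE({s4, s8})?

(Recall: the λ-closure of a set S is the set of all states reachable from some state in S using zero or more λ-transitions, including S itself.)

Start with {s4, s8}.
From s4 via λ: add s5.
From s5 via λ: add s0, s10.
From s0 via λ: add s6.
From s6 via λ: add s9.
No new states can be added; the closed set is {s0, s4, s5, s6, s8, s9, s10}.

{s0, s4, s5, s6, s8, s9, s10}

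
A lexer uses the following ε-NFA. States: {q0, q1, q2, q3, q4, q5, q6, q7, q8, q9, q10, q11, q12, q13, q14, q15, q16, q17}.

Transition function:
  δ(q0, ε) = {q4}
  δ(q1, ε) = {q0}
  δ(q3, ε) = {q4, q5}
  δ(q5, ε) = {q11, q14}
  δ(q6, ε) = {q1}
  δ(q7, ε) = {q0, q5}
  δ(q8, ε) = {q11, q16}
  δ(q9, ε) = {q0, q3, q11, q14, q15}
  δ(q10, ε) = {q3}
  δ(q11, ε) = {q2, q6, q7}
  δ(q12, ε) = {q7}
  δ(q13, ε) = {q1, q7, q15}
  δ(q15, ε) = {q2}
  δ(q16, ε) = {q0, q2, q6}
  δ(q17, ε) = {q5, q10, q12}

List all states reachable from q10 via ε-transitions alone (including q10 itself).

Start with {q10}.
From q10 via ε: add q3.
From q3 via ε: add q4, q5.
From q5 via ε: add q11, q14.
From q11 via ε: add q2, q6, q7.
From q6 via ε: add q1.
From q7 via ε: add q0.
No new states can be added; the closed set is {q0, q1, q2, q3, q4, q5, q6, q7, q10, q11, q14}.

{q0, q1, q2, q3, q4, q5, q6, q7, q10, q11, q14}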